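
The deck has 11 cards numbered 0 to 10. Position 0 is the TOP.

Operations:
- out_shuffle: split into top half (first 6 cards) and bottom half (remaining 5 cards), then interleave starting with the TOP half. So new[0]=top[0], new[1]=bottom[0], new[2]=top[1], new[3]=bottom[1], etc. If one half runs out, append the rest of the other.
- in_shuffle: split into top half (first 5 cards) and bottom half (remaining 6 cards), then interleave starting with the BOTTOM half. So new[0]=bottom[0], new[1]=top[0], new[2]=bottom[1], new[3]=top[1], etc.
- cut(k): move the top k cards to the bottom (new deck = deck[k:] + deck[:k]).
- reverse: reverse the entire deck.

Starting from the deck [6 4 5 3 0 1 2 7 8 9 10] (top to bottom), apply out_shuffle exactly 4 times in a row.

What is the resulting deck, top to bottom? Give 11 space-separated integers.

After op 1 (out_shuffle): [6 2 4 7 5 8 3 9 0 10 1]
After op 2 (out_shuffle): [6 3 2 9 4 0 7 10 5 1 8]
After op 3 (out_shuffle): [6 7 3 10 2 5 9 1 4 8 0]
After op 4 (out_shuffle): [6 9 7 1 3 4 10 8 2 0 5]

Answer: 6 9 7 1 3 4 10 8 2 0 5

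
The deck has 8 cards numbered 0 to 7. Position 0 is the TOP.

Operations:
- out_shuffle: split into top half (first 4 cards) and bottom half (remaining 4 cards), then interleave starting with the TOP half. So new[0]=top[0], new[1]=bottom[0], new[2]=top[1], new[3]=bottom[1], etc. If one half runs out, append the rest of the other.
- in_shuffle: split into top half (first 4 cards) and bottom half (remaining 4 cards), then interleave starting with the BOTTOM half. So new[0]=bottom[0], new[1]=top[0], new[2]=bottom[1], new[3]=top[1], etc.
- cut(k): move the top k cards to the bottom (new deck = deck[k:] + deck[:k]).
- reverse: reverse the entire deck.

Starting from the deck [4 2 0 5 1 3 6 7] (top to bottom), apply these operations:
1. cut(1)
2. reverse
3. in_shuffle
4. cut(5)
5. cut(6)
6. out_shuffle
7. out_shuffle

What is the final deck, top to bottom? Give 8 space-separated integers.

After op 1 (cut(1)): [2 0 5 1 3 6 7 4]
After op 2 (reverse): [4 7 6 3 1 5 0 2]
After op 3 (in_shuffle): [1 4 5 7 0 6 2 3]
After op 4 (cut(5)): [6 2 3 1 4 5 7 0]
After op 5 (cut(6)): [7 0 6 2 3 1 4 5]
After op 6 (out_shuffle): [7 3 0 1 6 4 2 5]
After op 7 (out_shuffle): [7 6 3 4 0 2 1 5]

Answer: 7 6 3 4 0 2 1 5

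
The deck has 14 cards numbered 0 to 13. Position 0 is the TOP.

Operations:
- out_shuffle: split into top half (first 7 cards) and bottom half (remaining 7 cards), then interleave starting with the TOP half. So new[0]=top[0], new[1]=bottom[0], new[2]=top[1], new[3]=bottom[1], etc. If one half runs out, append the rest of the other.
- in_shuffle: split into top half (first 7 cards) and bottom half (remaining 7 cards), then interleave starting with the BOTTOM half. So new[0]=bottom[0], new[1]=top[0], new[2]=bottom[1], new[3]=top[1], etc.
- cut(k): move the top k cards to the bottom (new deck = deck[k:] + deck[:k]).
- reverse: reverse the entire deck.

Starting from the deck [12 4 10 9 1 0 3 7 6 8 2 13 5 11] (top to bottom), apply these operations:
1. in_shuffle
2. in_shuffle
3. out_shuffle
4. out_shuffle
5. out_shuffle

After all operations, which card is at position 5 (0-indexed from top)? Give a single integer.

Answer: 3

Derivation:
After op 1 (in_shuffle): [7 12 6 4 8 10 2 9 13 1 5 0 11 3]
After op 2 (in_shuffle): [9 7 13 12 1 6 5 4 0 8 11 10 3 2]
After op 3 (out_shuffle): [9 4 7 0 13 8 12 11 1 10 6 3 5 2]
After op 4 (out_shuffle): [9 11 4 1 7 10 0 6 13 3 8 5 12 2]
After op 5 (out_shuffle): [9 6 11 13 4 3 1 8 7 5 10 12 0 2]
Position 5: card 3.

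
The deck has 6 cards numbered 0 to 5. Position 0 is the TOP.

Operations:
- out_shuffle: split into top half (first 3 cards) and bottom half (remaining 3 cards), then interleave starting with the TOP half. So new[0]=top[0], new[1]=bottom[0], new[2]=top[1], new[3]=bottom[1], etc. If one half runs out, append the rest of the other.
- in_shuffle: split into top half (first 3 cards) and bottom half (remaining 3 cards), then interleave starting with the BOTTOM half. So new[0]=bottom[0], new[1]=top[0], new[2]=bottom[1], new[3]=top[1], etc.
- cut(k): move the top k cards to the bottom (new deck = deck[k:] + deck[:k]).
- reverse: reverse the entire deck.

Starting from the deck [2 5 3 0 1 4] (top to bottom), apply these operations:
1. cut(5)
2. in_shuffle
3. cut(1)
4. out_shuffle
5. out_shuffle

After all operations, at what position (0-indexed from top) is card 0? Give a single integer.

After op 1 (cut(5)): [4 2 5 3 0 1]
After op 2 (in_shuffle): [3 4 0 2 1 5]
After op 3 (cut(1)): [4 0 2 1 5 3]
After op 4 (out_shuffle): [4 1 0 5 2 3]
After op 5 (out_shuffle): [4 5 1 2 0 3]
Card 0 is at position 4.

Answer: 4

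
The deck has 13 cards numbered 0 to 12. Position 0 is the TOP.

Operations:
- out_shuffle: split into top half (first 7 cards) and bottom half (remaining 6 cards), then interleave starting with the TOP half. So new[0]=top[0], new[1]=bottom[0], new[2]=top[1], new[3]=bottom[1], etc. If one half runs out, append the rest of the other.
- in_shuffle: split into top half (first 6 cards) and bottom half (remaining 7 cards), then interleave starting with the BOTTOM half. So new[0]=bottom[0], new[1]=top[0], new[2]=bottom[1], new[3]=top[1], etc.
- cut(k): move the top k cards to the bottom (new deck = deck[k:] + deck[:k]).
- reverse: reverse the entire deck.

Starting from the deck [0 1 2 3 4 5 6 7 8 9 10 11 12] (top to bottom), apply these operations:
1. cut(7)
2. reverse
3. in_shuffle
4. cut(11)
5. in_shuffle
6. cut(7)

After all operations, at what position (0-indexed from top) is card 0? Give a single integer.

Answer: 11

Derivation:
After op 1 (cut(7)): [7 8 9 10 11 12 0 1 2 3 4 5 6]
After op 2 (reverse): [6 5 4 3 2 1 0 12 11 10 9 8 7]
After op 3 (in_shuffle): [0 6 12 5 11 4 10 3 9 2 8 1 7]
After op 4 (cut(11)): [1 7 0 6 12 5 11 4 10 3 9 2 8]
After op 5 (in_shuffle): [11 1 4 7 10 0 3 6 9 12 2 5 8]
After op 6 (cut(7)): [6 9 12 2 5 8 11 1 4 7 10 0 3]
Card 0 is at position 11.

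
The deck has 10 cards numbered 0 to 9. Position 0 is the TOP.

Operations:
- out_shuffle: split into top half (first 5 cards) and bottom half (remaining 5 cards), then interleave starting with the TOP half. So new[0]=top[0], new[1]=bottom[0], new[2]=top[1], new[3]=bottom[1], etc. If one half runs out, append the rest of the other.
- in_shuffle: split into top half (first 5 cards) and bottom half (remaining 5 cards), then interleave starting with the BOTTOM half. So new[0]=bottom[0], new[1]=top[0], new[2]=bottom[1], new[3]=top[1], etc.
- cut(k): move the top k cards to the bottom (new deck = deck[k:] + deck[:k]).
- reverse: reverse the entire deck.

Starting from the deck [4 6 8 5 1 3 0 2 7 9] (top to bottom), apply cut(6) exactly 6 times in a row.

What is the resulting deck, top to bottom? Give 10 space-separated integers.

After op 1 (cut(6)): [0 2 7 9 4 6 8 5 1 3]
After op 2 (cut(6)): [8 5 1 3 0 2 7 9 4 6]
After op 3 (cut(6)): [7 9 4 6 8 5 1 3 0 2]
After op 4 (cut(6)): [1 3 0 2 7 9 4 6 8 5]
After op 5 (cut(6)): [4 6 8 5 1 3 0 2 7 9]
After op 6 (cut(6)): [0 2 7 9 4 6 8 5 1 3]

Answer: 0 2 7 9 4 6 8 5 1 3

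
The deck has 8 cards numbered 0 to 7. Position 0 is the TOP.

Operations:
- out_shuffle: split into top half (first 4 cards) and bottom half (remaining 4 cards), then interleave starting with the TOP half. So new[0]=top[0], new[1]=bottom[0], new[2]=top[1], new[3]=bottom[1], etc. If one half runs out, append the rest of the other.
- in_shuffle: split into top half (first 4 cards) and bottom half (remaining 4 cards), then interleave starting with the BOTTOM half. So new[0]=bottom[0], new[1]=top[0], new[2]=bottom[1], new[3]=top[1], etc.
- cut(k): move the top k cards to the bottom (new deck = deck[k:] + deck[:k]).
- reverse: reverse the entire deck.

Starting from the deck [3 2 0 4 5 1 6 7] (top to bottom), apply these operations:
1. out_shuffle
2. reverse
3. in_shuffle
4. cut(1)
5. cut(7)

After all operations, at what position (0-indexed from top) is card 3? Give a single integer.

After op 1 (out_shuffle): [3 5 2 1 0 6 4 7]
After op 2 (reverse): [7 4 6 0 1 2 5 3]
After op 3 (in_shuffle): [1 7 2 4 5 6 3 0]
After op 4 (cut(1)): [7 2 4 5 6 3 0 1]
After op 5 (cut(7)): [1 7 2 4 5 6 3 0]
Card 3 is at position 6.

Answer: 6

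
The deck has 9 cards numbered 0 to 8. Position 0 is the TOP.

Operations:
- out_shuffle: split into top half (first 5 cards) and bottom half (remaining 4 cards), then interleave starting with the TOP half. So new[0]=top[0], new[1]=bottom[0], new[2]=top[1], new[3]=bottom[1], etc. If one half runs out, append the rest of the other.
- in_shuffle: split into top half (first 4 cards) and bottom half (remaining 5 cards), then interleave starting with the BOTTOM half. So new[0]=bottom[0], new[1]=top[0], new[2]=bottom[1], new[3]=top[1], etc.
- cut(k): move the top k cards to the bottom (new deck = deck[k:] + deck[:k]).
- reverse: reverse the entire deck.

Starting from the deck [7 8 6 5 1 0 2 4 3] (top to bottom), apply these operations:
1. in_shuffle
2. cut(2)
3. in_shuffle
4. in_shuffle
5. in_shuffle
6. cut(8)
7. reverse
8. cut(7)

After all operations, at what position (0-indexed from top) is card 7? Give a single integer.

After op 1 (in_shuffle): [1 7 0 8 2 6 4 5 3]
After op 2 (cut(2)): [0 8 2 6 4 5 3 1 7]
After op 3 (in_shuffle): [4 0 5 8 3 2 1 6 7]
After op 4 (in_shuffle): [3 4 2 0 1 5 6 8 7]
After op 5 (in_shuffle): [1 3 5 4 6 2 8 0 7]
After op 6 (cut(8)): [7 1 3 5 4 6 2 8 0]
After op 7 (reverse): [0 8 2 6 4 5 3 1 7]
After op 8 (cut(7)): [1 7 0 8 2 6 4 5 3]
Card 7 is at position 1.

Answer: 1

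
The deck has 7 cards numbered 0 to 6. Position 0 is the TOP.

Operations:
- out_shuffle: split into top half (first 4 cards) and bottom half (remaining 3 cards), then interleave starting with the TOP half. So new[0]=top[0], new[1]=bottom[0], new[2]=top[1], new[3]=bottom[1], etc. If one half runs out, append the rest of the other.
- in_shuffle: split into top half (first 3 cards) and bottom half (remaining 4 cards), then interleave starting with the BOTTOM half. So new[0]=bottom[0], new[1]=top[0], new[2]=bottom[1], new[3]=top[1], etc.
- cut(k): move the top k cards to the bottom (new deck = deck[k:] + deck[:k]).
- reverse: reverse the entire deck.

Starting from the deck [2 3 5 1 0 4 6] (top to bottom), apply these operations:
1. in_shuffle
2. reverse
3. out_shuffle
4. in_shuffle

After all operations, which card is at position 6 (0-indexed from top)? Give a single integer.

After op 1 (in_shuffle): [1 2 0 3 4 5 6]
After op 2 (reverse): [6 5 4 3 0 2 1]
After op 3 (out_shuffle): [6 0 5 2 4 1 3]
After op 4 (in_shuffle): [2 6 4 0 1 5 3]
Position 6: card 3.

Answer: 3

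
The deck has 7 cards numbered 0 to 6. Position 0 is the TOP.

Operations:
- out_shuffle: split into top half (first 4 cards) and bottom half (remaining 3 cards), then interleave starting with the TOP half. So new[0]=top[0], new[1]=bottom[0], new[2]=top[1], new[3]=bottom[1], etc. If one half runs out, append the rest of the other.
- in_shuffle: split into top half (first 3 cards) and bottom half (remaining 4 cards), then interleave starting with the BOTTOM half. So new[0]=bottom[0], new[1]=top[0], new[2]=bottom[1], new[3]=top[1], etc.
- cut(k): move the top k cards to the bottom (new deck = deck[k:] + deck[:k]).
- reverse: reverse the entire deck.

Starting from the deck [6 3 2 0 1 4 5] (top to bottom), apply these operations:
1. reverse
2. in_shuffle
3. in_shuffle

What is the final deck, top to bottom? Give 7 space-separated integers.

Answer: 4 0 3 5 1 2 6

Derivation:
After op 1 (reverse): [5 4 1 0 2 3 6]
After op 2 (in_shuffle): [0 5 2 4 3 1 6]
After op 3 (in_shuffle): [4 0 3 5 1 2 6]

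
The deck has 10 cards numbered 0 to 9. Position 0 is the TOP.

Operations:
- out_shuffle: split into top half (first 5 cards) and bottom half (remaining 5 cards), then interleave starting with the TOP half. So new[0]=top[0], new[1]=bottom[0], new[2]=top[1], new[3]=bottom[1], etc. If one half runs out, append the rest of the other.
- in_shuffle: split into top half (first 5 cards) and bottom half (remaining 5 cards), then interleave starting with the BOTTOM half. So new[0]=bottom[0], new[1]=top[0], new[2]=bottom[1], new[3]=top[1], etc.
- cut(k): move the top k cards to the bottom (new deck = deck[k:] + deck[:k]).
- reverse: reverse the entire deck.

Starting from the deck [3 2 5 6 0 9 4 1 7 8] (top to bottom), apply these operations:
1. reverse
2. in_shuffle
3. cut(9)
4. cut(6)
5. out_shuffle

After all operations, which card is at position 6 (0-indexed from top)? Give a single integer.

Answer: 3

Derivation:
After op 1 (reverse): [8 7 1 4 9 0 6 5 2 3]
After op 2 (in_shuffle): [0 8 6 7 5 1 2 4 3 9]
After op 3 (cut(9)): [9 0 8 6 7 5 1 2 4 3]
After op 4 (cut(6)): [1 2 4 3 9 0 8 6 7 5]
After op 5 (out_shuffle): [1 0 2 8 4 6 3 7 9 5]
Position 6: card 3.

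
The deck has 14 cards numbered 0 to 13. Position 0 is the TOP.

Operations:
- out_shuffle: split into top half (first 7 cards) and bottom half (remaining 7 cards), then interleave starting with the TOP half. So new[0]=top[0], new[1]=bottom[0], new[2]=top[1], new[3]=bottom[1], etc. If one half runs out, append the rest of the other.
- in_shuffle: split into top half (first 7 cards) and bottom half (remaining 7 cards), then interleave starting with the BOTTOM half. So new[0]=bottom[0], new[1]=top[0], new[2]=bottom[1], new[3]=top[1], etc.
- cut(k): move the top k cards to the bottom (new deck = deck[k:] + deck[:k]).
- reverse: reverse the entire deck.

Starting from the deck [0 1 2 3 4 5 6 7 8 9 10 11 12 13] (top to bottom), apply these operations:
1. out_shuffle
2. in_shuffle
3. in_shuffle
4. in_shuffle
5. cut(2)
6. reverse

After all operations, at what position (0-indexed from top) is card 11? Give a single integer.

After op 1 (out_shuffle): [0 7 1 8 2 9 3 10 4 11 5 12 6 13]
After op 2 (in_shuffle): [10 0 4 7 11 1 5 8 12 2 6 9 13 3]
After op 3 (in_shuffle): [8 10 12 0 2 4 6 7 9 11 13 1 3 5]
After op 4 (in_shuffle): [7 8 9 10 11 12 13 0 1 2 3 4 5 6]
After op 5 (cut(2)): [9 10 11 12 13 0 1 2 3 4 5 6 7 8]
After op 6 (reverse): [8 7 6 5 4 3 2 1 0 13 12 11 10 9]
Card 11 is at position 11.

Answer: 11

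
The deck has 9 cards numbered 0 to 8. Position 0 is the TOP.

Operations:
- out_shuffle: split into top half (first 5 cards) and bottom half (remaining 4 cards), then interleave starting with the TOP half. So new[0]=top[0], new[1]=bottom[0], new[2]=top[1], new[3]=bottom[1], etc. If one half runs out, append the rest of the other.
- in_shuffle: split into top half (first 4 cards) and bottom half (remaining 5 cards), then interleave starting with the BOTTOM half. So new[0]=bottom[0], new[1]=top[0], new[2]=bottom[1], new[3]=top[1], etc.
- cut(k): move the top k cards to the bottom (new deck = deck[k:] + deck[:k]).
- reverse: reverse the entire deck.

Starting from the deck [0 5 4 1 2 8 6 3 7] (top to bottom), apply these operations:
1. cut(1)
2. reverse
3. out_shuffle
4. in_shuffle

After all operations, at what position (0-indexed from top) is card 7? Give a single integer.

Answer: 5

Derivation:
After op 1 (cut(1)): [5 4 1 2 8 6 3 7 0]
After op 2 (reverse): [0 7 3 6 8 2 1 4 5]
After op 3 (out_shuffle): [0 2 7 1 3 4 6 5 8]
After op 4 (in_shuffle): [3 0 4 2 6 7 5 1 8]
Card 7 is at position 5.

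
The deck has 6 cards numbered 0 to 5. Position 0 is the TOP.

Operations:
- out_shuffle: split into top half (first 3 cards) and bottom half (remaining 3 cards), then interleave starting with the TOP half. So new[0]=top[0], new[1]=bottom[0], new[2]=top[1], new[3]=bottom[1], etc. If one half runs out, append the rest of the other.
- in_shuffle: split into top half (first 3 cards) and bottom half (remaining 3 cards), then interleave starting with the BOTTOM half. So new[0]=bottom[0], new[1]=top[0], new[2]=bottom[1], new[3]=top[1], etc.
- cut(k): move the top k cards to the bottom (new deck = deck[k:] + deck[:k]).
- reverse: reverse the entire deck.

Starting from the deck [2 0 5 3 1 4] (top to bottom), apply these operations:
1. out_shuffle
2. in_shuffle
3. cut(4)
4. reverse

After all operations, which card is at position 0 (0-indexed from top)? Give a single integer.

After op 1 (out_shuffle): [2 3 0 1 5 4]
After op 2 (in_shuffle): [1 2 5 3 4 0]
After op 3 (cut(4)): [4 0 1 2 5 3]
After op 4 (reverse): [3 5 2 1 0 4]
Position 0: card 3.

Answer: 3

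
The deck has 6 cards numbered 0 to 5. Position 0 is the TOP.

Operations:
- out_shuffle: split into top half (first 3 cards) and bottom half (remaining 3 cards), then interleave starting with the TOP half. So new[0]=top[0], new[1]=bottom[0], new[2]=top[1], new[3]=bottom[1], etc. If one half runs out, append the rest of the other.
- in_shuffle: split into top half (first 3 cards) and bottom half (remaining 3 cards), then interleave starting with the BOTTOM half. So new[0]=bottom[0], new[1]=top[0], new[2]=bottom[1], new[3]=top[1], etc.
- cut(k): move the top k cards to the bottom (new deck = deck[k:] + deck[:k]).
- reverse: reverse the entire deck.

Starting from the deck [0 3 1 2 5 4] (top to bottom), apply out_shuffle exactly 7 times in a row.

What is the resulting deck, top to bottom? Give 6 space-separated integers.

After op 1 (out_shuffle): [0 2 3 5 1 4]
After op 2 (out_shuffle): [0 5 2 1 3 4]
After op 3 (out_shuffle): [0 1 5 3 2 4]
After op 4 (out_shuffle): [0 3 1 2 5 4]
After op 5 (out_shuffle): [0 2 3 5 1 4]
After op 6 (out_shuffle): [0 5 2 1 3 4]
After op 7 (out_shuffle): [0 1 5 3 2 4]

Answer: 0 1 5 3 2 4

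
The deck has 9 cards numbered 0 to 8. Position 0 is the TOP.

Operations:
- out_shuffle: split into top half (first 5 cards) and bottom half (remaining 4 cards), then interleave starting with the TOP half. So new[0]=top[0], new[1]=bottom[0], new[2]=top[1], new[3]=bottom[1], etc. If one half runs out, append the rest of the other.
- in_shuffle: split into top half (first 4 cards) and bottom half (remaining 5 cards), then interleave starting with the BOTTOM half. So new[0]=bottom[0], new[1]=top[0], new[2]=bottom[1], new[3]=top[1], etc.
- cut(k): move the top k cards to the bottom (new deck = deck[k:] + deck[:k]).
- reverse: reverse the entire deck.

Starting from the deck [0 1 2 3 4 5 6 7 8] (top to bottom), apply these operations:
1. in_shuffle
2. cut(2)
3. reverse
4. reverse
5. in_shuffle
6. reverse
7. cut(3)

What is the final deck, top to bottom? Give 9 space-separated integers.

Answer: 6 8 1 3 5 7 0 2 4

Derivation:
After op 1 (in_shuffle): [4 0 5 1 6 2 7 3 8]
After op 2 (cut(2)): [5 1 6 2 7 3 8 4 0]
After op 3 (reverse): [0 4 8 3 7 2 6 1 5]
After op 4 (reverse): [5 1 6 2 7 3 8 4 0]
After op 5 (in_shuffle): [7 5 3 1 8 6 4 2 0]
After op 6 (reverse): [0 2 4 6 8 1 3 5 7]
After op 7 (cut(3)): [6 8 1 3 5 7 0 2 4]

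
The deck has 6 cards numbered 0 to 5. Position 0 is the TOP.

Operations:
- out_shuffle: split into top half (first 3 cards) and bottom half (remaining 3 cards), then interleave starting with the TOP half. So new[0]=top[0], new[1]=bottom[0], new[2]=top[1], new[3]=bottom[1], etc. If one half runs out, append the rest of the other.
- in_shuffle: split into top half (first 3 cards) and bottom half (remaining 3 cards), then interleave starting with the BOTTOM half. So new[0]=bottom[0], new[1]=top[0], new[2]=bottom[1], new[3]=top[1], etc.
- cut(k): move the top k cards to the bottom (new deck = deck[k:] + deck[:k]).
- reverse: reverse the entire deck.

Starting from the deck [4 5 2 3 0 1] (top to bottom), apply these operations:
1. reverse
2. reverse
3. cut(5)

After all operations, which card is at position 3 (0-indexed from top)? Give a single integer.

After op 1 (reverse): [1 0 3 2 5 4]
After op 2 (reverse): [4 5 2 3 0 1]
After op 3 (cut(5)): [1 4 5 2 3 0]
Position 3: card 2.

Answer: 2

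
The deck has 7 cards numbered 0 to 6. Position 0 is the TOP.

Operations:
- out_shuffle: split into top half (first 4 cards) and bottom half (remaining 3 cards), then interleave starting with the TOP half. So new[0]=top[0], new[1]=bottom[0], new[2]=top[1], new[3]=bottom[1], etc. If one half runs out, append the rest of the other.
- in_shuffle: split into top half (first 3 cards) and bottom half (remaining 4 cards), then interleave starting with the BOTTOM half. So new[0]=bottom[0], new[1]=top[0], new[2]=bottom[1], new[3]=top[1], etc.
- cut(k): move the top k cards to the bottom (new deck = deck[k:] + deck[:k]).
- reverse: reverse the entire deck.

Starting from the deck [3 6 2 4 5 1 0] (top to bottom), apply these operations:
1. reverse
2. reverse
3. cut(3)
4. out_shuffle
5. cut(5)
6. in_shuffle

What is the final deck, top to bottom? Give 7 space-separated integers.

After op 1 (reverse): [0 1 5 4 2 6 3]
After op 2 (reverse): [3 6 2 4 5 1 0]
After op 3 (cut(3)): [4 5 1 0 3 6 2]
After op 4 (out_shuffle): [4 3 5 6 1 2 0]
After op 5 (cut(5)): [2 0 4 3 5 6 1]
After op 6 (in_shuffle): [3 2 5 0 6 4 1]

Answer: 3 2 5 0 6 4 1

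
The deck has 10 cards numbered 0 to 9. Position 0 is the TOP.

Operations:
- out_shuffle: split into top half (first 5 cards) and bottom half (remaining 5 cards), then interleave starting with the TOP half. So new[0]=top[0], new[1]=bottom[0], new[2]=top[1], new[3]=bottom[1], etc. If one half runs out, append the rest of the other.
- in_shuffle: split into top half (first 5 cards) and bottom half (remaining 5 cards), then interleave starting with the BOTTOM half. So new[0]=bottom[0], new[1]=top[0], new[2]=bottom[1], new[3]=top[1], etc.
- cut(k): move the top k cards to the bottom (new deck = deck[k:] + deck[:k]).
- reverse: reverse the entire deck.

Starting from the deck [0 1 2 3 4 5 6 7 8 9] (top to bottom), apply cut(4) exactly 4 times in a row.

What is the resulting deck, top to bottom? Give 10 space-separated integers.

After op 1 (cut(4)): [4 5 6 7 8 9 0 1 2 3]
After op 2 (cut(4)): [8 9 0 1 2 3 4 5 6 7]
After op 3 (cut(4)): [2 3 4 5 6 7 8 9 0 1]
After op 4 (cut(4)): [6 7 8 9 0 1 2 3 4 5]

Answer: 6 7 8 9 0 1 2 3 4 5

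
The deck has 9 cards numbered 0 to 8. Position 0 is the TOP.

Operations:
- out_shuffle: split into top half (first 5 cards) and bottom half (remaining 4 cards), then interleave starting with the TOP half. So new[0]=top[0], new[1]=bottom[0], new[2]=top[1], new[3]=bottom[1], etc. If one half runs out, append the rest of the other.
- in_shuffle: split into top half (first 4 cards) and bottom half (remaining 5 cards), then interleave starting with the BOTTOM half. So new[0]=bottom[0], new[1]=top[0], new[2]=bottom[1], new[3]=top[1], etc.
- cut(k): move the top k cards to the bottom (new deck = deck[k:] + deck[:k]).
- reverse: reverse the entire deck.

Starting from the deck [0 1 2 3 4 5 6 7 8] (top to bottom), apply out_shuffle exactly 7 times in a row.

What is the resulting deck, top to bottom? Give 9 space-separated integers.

Answer: 0 5 1 6 2 7 3 8 4

Derivation:
After op 1 (out_shuffle): [0 5 1 6 2 7 3 8 4]
After op 2 (out_shuffle): [0 7 5 3 1 8 6 4 2]
After op 3 (out_shuffle): [0 8 7 6 5 4 3 2 1]
After op 4 (out_shuffle): [0 4 8 3 7 2 6 1 5]
After op 5 (out_shuffle): [0 2 4 6 8 1 3 5 7]
After op 6 (out_shuffle): [0 1 2 3 4 5 6 7 8]
After op 7 (out_shuffle): [0 5 1 6 2 7 3 8 4]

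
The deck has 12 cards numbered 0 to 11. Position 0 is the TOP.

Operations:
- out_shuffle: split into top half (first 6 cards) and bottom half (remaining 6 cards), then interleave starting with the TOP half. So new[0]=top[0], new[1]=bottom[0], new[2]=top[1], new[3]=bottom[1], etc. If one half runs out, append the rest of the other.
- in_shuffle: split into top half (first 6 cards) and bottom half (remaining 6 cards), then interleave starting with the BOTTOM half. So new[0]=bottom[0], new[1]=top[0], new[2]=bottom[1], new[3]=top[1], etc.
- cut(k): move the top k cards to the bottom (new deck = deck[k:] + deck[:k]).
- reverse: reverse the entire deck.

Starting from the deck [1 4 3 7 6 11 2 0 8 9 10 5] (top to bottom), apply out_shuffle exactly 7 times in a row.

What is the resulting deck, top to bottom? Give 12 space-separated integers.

After op 1 (out_shuffle): [1 2 4 0 3 8 7 9 6 10 11 5]
After op 2 (out_shuffle): [1 7 2 9 4 6 0 10 3 11 8 5]
After op 3 (out_shuffle): [1 0 7 10 2 3 9 11 4 8 6 5]
After op 4 (out_shuffle): [1 9 0 11 7 4 10 8 2 6 3 5]
After op 5 (out_shuffle): [1 10 9 8 0 2 11 6 7 3 4 5]
After op 6 (out_shuffle): [1 11 10 6 9 7 8 3 0 4 2 5]
After op 7 (out_shuffle): [1 8 11 3 10 0 6 4 9 2 7 5]

Answer: 1 8 11 3 10 0 6 4 9 2 7 5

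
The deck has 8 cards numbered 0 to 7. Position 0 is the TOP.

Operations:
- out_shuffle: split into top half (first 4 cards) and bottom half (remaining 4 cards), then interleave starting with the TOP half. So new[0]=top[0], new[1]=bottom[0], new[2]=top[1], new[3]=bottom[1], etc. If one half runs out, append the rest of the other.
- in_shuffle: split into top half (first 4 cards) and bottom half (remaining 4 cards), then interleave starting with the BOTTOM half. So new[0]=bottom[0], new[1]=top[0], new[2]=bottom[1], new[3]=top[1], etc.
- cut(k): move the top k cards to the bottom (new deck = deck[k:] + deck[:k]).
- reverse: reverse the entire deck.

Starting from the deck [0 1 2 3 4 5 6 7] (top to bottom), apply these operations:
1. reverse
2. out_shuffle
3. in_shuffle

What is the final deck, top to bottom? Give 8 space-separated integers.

After op 1 (reverse): [7 6 5 4 3 2 1 0]
After op 2 (out_shuffle): [7 3 6 2 5 1 4 0]
After op 3 (in_shuffle): [5 7 1 3 4 6 0 2]

Answer: 5 7 1 3 4 6 0 2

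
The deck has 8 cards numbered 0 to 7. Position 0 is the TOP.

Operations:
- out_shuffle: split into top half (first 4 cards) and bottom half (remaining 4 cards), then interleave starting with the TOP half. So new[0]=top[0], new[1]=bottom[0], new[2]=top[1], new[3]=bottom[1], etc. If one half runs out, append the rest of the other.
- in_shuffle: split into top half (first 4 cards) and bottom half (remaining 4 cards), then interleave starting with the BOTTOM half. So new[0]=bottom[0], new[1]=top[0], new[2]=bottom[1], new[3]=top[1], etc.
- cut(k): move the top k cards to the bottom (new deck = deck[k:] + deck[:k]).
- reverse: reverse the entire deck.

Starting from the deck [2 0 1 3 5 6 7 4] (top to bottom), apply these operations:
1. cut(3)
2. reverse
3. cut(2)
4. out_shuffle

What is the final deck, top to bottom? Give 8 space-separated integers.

Answer: 2 5 4 3 7 1 6 0

Derivation:
After op 1 (cut(3)): [3 5 6 7 4 2 0 1]
After op 2 (reverse): [1 0 2 4 7 6 5 3]
After op 3 (cut(2)): [2 4 7 6 5 3 1 0]
After op 4 (out_shuffle): [2 5 4 3 7 1 6 0]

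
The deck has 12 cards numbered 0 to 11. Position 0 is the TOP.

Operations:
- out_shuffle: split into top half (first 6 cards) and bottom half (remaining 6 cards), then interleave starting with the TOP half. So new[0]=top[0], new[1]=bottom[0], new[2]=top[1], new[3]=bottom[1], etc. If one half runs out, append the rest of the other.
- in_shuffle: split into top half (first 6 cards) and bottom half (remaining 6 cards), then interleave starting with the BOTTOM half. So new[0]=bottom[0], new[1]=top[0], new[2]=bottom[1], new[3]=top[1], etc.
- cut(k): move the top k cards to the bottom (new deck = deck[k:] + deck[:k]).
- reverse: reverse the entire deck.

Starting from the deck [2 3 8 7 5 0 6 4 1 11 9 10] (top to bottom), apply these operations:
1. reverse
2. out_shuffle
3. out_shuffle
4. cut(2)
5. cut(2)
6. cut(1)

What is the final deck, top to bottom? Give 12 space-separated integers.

After op 1 (reverse): [10 9 11 1 4 6 0 5 7 8 3 2]
After op 2 (out_shuffle): [10 0 9 5 11 7 1 8 4 3 6 2]
After op 3 (out_shuffle): [10 1 0 8 9 4 5 3 11 6 7 2]
After op 4 (cut(2)): [0 8 9 4 5 3 11 6 7 2 10 1]
After op 5 (cut(2)): [9 4 5 3 11 6 7 2 10 1 0 8]
After op 6 (cut(1)): [4 5 3 11 6 7 2 10 1 0 8 9]

Answer: 4 5 3 11 6 7 2 10 1 0 8 9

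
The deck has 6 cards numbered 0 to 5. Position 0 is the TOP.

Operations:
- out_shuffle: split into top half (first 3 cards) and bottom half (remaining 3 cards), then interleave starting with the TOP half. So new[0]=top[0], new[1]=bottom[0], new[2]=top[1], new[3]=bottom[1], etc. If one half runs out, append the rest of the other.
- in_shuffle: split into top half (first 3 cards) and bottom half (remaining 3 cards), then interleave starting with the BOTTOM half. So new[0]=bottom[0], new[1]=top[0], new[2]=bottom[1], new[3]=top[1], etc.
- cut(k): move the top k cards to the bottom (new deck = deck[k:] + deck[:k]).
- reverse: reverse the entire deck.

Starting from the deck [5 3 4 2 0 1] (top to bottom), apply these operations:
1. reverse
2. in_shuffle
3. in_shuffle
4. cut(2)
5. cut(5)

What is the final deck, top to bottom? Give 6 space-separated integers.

Answer: 4 5 1 2 3 0

Derivation:
After op 1 (reverse): [1 0 2 4 3 5]
After op 2 (in_shuffle): [4 1 3 0 5 2]
After op 3 (in_shuffle): [0 4 5 1 2 3]
After op 4 (cut(2)): [5 1 2 3 0 4]
After op 5 (cut(5)): [4 5 1 2 3 0]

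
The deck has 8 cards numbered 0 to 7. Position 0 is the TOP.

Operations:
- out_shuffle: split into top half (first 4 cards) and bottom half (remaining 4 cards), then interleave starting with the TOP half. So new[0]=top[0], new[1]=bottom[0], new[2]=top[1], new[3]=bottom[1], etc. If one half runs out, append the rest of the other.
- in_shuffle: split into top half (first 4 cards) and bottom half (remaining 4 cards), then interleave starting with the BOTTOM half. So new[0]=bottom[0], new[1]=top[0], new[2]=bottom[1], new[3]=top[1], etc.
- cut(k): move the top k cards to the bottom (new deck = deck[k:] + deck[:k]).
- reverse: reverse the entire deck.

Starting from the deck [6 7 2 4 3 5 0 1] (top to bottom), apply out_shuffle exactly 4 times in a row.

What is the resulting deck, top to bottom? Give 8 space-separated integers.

After op 1 (out_shuffle): [6 3 7 5 2 0 4 1]
After op 2 (out_shuffle): [6 2 3 0 7 4 5 1]
After op 3 (out_shuffle): [6 7 2 4 3 5 0 1]
After op 4 (out_shuffle): [6 3 7 5 2 0 4 1]

Answer: 6 3 7 5 2 0 4 1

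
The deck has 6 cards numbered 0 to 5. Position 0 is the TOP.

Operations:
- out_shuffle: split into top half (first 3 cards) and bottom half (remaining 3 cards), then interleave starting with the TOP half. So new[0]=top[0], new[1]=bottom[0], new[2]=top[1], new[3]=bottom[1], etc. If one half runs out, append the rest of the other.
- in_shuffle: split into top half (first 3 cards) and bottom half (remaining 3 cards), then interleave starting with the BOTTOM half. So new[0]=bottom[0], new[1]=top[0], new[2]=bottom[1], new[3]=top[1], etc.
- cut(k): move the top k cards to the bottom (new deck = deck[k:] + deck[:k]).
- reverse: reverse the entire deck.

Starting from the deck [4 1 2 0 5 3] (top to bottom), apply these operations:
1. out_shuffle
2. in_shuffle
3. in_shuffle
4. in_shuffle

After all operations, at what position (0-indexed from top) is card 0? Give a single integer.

After op 1 (out_shuffle): [4 0 1 5 2 3]
After op 2 (in_shuffle): [5 4 2 0 3 1]
After op 3 (in_shuffle): [0 5 3 4 1 2]
After op 4 (in_shuffle): [4 0 1 5 2 3]
Card 0 is at position 1.

Answer: 1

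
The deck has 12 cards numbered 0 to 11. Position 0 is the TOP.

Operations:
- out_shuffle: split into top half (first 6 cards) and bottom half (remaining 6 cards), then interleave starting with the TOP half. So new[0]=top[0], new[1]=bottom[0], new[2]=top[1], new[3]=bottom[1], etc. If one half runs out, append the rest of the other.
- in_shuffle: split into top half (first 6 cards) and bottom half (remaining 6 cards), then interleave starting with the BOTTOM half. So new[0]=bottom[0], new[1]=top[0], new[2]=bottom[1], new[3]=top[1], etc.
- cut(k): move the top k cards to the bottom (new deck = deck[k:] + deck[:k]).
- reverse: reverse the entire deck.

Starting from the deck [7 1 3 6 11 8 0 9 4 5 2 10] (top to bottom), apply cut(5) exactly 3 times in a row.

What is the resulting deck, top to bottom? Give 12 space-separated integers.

After op 1 (cut(5)): [8 0 9 4 5 2 10 7 1 3 6 11]
After op 2 (cut(5)): [2 10 7 1 3 6 11 8 0 9 4 5]
After op 3 (cut(5)): [6 11 8 0 9 4 5 2 10 7 1 3]

Answer: 6 11 8 0 9 4 5 2 10 7 1 3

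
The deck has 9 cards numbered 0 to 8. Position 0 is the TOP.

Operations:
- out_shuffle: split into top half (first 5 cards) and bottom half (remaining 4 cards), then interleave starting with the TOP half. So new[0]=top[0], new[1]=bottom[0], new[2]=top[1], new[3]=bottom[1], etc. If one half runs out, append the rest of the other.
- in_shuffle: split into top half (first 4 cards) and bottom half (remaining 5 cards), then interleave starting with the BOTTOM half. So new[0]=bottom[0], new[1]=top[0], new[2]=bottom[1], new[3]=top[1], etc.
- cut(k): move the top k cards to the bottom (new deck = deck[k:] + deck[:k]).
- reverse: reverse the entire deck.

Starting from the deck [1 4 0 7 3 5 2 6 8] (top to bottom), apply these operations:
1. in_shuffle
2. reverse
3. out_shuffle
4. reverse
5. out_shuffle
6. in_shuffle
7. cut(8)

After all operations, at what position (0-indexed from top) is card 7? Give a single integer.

After op 1 (in_shuffle): [3 1 5 4 2 0 6 7 8]
After op 2 (reverse): [8 7 6 0 2 4 5 1 3]
After op 3 (out_shuffle): [8 4 7 5 6 1 0 3 2]
After op 4 (reverse): [2 3 0 1 6 5 7 4 8]
After op 5 (out_shuffle): [2 5 3 7 0 4 1 8 6]
After op 6 (in_shuffle): [0 2 4 5 1 3 8 7 6]
After op 7 (cut(8)): [6 0 2 4 5 1 3 8 7]
Card 7 is at position 8.

Answer: 8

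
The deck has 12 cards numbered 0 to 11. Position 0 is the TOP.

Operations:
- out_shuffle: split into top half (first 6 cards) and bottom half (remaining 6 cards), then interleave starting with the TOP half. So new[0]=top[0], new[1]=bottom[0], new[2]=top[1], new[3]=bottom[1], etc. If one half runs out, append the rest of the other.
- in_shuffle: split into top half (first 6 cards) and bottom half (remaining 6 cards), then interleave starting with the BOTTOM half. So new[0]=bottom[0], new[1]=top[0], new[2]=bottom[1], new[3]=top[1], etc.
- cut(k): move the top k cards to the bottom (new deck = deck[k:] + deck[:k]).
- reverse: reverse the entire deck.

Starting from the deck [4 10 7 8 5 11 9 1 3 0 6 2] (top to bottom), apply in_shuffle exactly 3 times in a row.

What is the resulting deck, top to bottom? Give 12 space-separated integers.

After op 1 (in_shuffle): [9 4 1 10 3 7 0 8 6 5 2 11]
After op 2 (in_shuffle): [0 9 8 4 6 1 5 10 2 3 11 7]
After op 3 (in_shuffle): [5 0 10 9 2 8 3 4 11 6 7 1]

Answer: 5 0 10 9 2 8 3 4 11 6 7 1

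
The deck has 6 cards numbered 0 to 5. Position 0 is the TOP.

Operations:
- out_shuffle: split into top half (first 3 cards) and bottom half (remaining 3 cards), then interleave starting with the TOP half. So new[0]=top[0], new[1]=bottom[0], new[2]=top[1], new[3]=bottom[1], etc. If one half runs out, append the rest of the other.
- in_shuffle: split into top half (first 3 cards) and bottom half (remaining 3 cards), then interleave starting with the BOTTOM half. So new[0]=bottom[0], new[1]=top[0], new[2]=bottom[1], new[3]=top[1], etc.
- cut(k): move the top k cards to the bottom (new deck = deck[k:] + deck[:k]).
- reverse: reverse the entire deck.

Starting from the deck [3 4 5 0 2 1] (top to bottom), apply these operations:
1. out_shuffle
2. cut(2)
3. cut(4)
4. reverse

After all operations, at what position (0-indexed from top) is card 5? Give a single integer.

After op 1 (out_shuffle): [3 0 4 2 5 1]
After op 2 (cut(2)): [4 2 5 1 3 0]
After op 3 (cut(4)): [3 0 4 2 5 1]
After op 4 (reverse): [1 5 2 4 0 3]
Card 5 is at position 1.

Answer: 1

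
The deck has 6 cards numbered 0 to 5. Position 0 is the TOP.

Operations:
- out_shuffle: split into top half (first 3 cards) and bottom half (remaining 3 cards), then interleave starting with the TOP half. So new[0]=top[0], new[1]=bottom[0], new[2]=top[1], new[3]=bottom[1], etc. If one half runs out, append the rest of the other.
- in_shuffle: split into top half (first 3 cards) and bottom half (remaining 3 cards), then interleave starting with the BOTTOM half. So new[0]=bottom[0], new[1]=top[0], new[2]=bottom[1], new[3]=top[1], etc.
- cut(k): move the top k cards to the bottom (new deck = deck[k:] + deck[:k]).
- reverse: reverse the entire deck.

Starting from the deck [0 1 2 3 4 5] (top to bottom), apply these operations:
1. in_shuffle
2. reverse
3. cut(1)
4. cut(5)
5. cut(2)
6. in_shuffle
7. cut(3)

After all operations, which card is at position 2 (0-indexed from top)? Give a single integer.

After op 1 (in_shuffle): [3 0 4 1 5 2]
After op 2 (reverse): [2 5 1 4 0 3]
After op 3 (cut(1)): [5 1 4 0 3 2]
After op 4 (cut(5)): [2 5 1 4 0 3]
After op 5 (cut(2)): [1 4 0 3 2 5]
After op 6 (in_shuffle): [3 1 2 4 5 0]
After op 7 (cut(3)): [4 5 0 3 1 2]
Position 2: card 0.

Answer: 0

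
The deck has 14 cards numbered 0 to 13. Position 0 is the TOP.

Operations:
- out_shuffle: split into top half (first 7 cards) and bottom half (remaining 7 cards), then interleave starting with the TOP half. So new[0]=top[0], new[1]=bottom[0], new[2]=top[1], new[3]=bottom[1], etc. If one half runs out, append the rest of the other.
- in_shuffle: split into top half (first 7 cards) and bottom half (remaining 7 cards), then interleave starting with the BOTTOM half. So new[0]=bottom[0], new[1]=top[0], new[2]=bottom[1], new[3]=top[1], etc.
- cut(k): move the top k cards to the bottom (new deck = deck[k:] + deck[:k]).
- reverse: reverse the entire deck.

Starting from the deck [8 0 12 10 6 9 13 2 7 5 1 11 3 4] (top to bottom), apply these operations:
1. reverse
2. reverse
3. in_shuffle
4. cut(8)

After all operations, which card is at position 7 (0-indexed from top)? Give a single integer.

After op 1 (reverse): [4 3 11 1 5 7 2 13 9 6 10 12 0 8]
After op 2 (reverse): [8 0 12 10 6 9 13 2 7 5 1 11 3 4]
After op 3 (in_shuffle): [2 8 7 0 5 12 1 10 11 6 3 9 4 13]
After op 4 (cut(8)): [11 6 3 9 4 13 2 8 7 0 5 12 1 10]
Position 7: card 8.

Answer: 8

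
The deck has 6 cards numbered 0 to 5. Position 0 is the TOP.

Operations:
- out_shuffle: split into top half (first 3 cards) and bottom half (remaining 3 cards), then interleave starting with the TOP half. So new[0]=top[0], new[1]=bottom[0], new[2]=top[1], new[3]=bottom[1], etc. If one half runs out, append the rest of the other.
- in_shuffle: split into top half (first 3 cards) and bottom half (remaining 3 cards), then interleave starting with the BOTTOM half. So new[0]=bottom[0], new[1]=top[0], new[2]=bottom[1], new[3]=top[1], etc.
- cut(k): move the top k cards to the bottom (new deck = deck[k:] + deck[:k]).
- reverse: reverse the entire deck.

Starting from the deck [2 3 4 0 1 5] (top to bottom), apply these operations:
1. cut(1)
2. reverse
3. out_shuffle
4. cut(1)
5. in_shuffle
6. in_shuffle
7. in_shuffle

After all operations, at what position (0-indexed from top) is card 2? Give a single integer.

Answer: 5

Derivation:
After op 1 (cut(1)): [3 4 0 1 5 2]
After op 2 (reverse): [2 5 1 0 4 3]
After op 3 (out_shuffle): [2 0 5 4 1 3]
After op 4 (cut(1)): [0 5 4 1 3 2]
After op 5 (in_shuffle): [1 0 3 5 2 4]
After op 6 (in_shuffle): [5 1 2 0 4 3]
After op 7 (in_shuffle): [0 5 4 1 3 2]
Card 2 is at position 5.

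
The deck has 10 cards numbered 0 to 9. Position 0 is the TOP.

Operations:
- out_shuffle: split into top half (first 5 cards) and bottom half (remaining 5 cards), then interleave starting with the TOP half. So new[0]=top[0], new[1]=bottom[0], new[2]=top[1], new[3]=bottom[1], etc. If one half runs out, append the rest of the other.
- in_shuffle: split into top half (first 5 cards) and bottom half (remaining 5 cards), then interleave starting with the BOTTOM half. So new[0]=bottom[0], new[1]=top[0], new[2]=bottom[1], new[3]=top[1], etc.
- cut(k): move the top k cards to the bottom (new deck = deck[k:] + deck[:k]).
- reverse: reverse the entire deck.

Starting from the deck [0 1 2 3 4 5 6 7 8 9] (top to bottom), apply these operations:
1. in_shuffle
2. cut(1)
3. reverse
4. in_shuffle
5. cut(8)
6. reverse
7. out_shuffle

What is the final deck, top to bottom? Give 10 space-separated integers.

After op 1 (in_shuffle): [5 0 6 1 7 2 8 3 9 4]
After op 2 (cut(1)): [0 6 1 7 2 8 3 9 4 5]
After op 3 (reverse): [5 4 9 3 8 2 7 1 6 0]
After op 4 (in_shuffle): [2 5 7 4 1 9 6 3 0 8]
After op 5 (cut(8)): [0 8 2 5 7 4 1 9 6 3]
After op 6 (reverse): [3 6 9 1 4 7 5 2 8 0]
After op 7 (out_shuffle): [3 7 6 5 9 2 1 8 4 0]

Answer: 3 7 6 5 9 2 1 8 4 0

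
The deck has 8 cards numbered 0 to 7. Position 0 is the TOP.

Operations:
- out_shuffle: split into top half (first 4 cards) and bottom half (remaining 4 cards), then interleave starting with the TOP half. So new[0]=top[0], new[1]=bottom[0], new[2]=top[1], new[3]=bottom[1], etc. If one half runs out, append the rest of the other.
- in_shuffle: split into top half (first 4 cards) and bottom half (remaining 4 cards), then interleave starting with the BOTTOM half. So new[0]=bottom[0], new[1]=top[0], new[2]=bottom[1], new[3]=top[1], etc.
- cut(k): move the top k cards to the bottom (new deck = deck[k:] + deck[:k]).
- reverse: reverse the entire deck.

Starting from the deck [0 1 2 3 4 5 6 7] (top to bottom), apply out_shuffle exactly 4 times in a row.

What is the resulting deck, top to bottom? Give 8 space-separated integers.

Answer: 0 4 1 5 2 6 3 7

Derivation:
After op 1 (out_shuffle): [0 4 1 5 2 6 3 7]
After op 2 (out_shuffle): [0 2 4 6 1 3 5 7]
After op 3 (out_shuffle): [0 1 2 3 4 5 6 7]
After op 4 (out_shuffle): [0 4 1 5 2 6 3 7]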